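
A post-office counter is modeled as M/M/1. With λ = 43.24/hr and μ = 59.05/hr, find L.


ρ = λ/μ = 43.24/59.05 = 0.7323
L = ρ/(1−ρ) = 0.7323/(1 − 0.7323) = 0.7323/0.2677 = 2.7350

Final: 2.7350


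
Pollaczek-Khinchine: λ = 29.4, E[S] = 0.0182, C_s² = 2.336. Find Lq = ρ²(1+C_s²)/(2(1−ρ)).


ρ = λ·E[S] = 29.4·0.0182 = 0.5351
Lq = ρ²(1+C_s²)/(2(1−ρ)) = 0.2863·(1+2.336)/(2·0.4649)
= 0.2863·3.3360/0.9298 = 1.02720

Final: 1.02720


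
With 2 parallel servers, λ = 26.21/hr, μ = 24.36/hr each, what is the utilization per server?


ρ = λ/(cμ) = 26.21/(2·24.36) = 26.21/48.72 = 0.5380

Final: 0.5380


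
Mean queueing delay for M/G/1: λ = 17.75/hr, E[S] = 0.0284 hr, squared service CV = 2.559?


ρ = λ·E[S] = 17.75·0.0284 = 0.5041
E[S²] = E[S]²(1+C_s²) = 0.0284²·(1+2.559) = 0.002871
Wq = λ·E[S²]/(2(1−ρ)) = 17.75·0.002871/(2·0.4959) = 0.05137 hr

Final: 0.05137 hr


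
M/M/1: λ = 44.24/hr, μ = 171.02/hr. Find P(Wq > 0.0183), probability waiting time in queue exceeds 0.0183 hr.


ρ = 44.24/171.02 = 0.2587
P(Wq > t) = ρ·e^{−(μ−λ)t} = 0.2587·e^{−2.3201}
= 0.2587·0.098266 = 0.025420

Final: 0.025420


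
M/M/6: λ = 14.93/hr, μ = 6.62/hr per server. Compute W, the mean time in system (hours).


a = 2.2553; ρ = 0.3759; P₀ = 0.104523
Lq = P₀·a^c·ρ/(c!(1−ρ)²) = 0.01843
Wq = Lq/λ = 0.01843/14.93 = 0.001235 hr
W = Wq + 1/μ = 0.001235 + 0.15106 = 0.15229 hr

Final: 0.15229 hr


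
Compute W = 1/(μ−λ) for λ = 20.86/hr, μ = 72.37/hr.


W = 1/(μ−λ) = 1/(72.37 − 20.86) = 1/51.51 = 0.01941 hr

Final: 0.01941 hr


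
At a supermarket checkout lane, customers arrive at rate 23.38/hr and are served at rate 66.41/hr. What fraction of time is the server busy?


ρ = λ/μ = 23.38/66.41 = 0.3521

Final: 0.3521


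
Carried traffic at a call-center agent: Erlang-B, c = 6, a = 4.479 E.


B(6,4.479) = 0.152589 (Erlang-B)
Carried load = a(1 − B) = 4.479·(1 − 0.152589) = 4.479·0.847411 = 3.7956 E

Final: 3.7956 Erlangs


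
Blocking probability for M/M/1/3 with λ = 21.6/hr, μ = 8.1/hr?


ρ = λ/μ = 21.6/8.1 = 2.6667
P_K = (1−ρ)ρ^K/(1−ρ^(K+1)) = (-1.6667·18.962963)/(1 − 50.567901)
= -31.604938/-49.567901 = 0.637609

Final: 0.637609


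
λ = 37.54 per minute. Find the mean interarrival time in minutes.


Mean interarrival time = 1/λ = 1/37.54 minute = 0.02664 minute
In minutes: 0.02664 × 1 = 0.02664 min

Final: 0.02664 min


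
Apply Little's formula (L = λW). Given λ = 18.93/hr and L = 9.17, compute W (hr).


W = L/λ = 9.17/18.93 = 0.4844 hr

Final: 0.4844 hr


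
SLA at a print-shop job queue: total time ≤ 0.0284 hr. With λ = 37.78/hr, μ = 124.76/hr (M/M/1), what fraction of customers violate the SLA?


W ~ Exponential(μ−λ) for M/M/1.
μ − λ = 124.76 − 37.78 = 86.9800
P(W > t) = e^{−(μ−λ)t} = e^{−2.4702} = 0.084565

Final: 0.084565


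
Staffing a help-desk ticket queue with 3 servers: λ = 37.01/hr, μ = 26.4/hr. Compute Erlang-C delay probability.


a = λ/μ = 1.4019; ρ = a/3 = 0.4673
P₀ = 0.235485 (from M/M/c formula)
C(c,a) = [a^c/(c!(1−ρ))]·P₀ = [2.75515/(6·0.5327)]·0.235485
= 0.86201·0.235485 = 0.202989

Final: 0.202989


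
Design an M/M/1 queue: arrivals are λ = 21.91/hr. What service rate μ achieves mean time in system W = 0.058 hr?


W = 1/(μ−λ) ⇒ μ − λ = 1/W = 1/0.058 = 17.2414
μ = λ + 1/W = 21.91 + 17.2414 = 39.1514 per hr

Final: 39.1514 /hr


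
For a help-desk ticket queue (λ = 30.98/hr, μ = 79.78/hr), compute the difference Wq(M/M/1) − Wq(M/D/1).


ρ = 30.98/79.78 = 0.3883
Wq(M/M/1) = ρ/(μ−λ) = 0.3883/48.80 = 0.007957 hr
Wq(M/D/1) = ρ/(2(μ−λ)) = 0.003979 hr
Savings = 0.007957 − 0.003979 = 0.003979 hr

Final: 0.003979 hr


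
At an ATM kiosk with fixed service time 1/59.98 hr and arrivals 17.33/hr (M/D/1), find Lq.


ρ = 17.33/59.98 = 0.2889
M/D/1: Lq = ρ²/(2(1−ρ)) = 0.08348/(2·0.7111) = 0.05870

Final: 0.05870


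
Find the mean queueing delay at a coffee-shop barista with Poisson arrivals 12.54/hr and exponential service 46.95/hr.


ρ = 12.54/46.95 = 0.2671
Wq = ρ/(μ−λ) = 0.2671/(46.95 − 12.54) = 0.2671/34.41 = 0.007762 hr

Final: 0.007762 hr


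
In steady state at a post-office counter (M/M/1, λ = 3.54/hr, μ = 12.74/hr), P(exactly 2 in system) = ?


ρ = 3.54/12.74 = 0.2779
P_n = (1−ρ)·ρ^n = (1 − 0.2779)·0.2779^2 = 0.7221·0.077209 = 0.055755

Final: 0.055755


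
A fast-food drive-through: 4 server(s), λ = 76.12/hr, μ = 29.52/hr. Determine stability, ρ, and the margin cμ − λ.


Total capacity cμ = 4·29.52 = 118.08/hr
ρ = λ/(cμ) = 76.12/118.08 = 0.6446
Stable ⇔ ρ < 1: YES
Spare capacity = cμ − λ = 118.08 − 76.12 = 41.96/hr

Final: ρ = 0.6446; stable; margin = 41.96/hr


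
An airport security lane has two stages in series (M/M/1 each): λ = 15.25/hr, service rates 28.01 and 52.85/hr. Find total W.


Each node sees arrival rate λ = 15.25/hr (tandem ⇒ throughput preserved).
W₁ = 1/(μ₁−λ) = 1/(28.01−15.25) = 0.07837 hr
W₂ = 1/(μ₂−λ) = 1/(52.85−15.25) = 0.02660 hr
W_total = W₁ + W₂ = 0.07837 + 0.02660 = 0.10497 hr

Final: 0.10497 hr


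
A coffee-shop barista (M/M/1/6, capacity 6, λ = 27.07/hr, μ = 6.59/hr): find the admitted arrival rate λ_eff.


ρ = 4.1077; P_K = (1−ρ)ρ^6/(1−ρ^7) = 0.756595
λ_eff = λ(1 − P_K) = 27.07·(1 − 0.756595) = 27.07·0.243405 = 6.5890 /hr

Final: 6.5890 /hr


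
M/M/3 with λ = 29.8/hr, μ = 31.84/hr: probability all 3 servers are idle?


a = λ/μ = 29.8/31.84 = 0.9359; ρ = a/c = 0.3120
Σ_{k=0}^{2} a^k/k! (terms k=0..2) = 1.00000 + 0.93593 + 0.43798 = 2.37391
Tail: a^3/(3!(1−ρ)) = 0.81984/(6·0.6880) = 0.19860
P₀ = 1/(2.37391 + 0.19860) = 1/2.57251 = 0.388725

Final: 0.388725


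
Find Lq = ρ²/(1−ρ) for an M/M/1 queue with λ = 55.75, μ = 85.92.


ρ = 55.75/85.92 = 0.6489
Lq = ρ²/(1−ρ) = 0.4210/0.3511 = 1.1990

Final: 1.1990


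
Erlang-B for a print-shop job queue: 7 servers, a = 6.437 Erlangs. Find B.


B(c,a) = (a^c/c!) / Σ_{k=0}^{c} a^k/k!
a^7/7! = 90.856087
Σ terms (k=0..7): 1.00000 + 6.43700 + 20.71748 + 44.45282 + 71.53569 + 92.09505 + 98.80264 + 90.85609 = 425.896776
B = 90.856087/425.896776 = 0.213329

Final: 0.213329


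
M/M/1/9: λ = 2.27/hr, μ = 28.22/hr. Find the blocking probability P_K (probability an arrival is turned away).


ρ = λ/μ = 2.27/28.22 = 0.08044
P_K = (1−ρ)ρ^K/(1−ρ^(K+1)) = (0.9196·1.410e-10)/(1 − 1.134e-11)
= 1.297e-10/1.000000 = 1.297e-10

Final: 1.297e-10


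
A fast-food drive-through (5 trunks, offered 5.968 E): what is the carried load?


B(5,5.968) = 0.358160 (Erlang-B)
Carried load = a(1 − B) = 5.968·(1 − 0.358160) = 5.968·0.641840 = 3.8305 E

Final: 3.8305 Erlangs


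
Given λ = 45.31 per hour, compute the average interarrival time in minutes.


Mean interarrival time = 1/λ = 1/45.31 hour = 0.02207 hour
In minutes: 0.02207 × 60 = 1.3242 min

Final: 1.3242 min


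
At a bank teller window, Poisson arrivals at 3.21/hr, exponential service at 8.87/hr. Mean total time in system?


W = 1/(μ−λ) = 1/(8.87 − 3.21) = 1/5.66 = 0.1767 hr

Final: 0.1767 hr


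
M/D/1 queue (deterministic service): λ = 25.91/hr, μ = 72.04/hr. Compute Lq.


ρ = 25.91/72.04 = 0.3597
M/D/1: Lq = ρ²/(2(1−ρ)) = 0.1294/(2·0.6403) = 0.10101

Final: 0.10101


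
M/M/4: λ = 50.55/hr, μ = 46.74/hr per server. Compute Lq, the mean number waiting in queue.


a = λ/μ = 1.0815; ρ = a/4 = 0.2704
P₀ = 0.338373
Lq = P₀·a^c·ρ / (c!·(1−ρ)²) = 0.338373·1.36814·0.2704/(24·0.53235)
= 0.009797

Final: 0.009797


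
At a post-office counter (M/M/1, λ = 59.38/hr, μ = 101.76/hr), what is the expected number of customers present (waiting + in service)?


ρ = λ/μ = 59.38/101.76 = 0.5835
L = ρ/(1−ρ) = 0.5835/(1 − 0.5835) = 0.5835/0.4165 = 1.4011

Final: 1.4011


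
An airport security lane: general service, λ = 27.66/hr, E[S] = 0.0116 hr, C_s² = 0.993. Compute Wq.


ρ = λ·E[S] = 27.66·0.0116 = 0.3209
E[S²] = E[S]²(1+C_s²) = 0.0116²·(1+0.993) = 0.0002682
Wq = λ·E[S²]/(2(1−ρ)) = 27.66·0.0002682/(2·0.6791) = 0.005461 hr

Final: 0.005461 hr


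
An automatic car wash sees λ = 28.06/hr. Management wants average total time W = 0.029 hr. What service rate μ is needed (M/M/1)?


W = 1/(μ−λ) ⇒ μ − λ = 1/W = 1/0.029 = 34.4828
μ = λ + 1/W = 28.06 + 34.4828 = 62.5428 per hr

Final: 62.5428 /hr


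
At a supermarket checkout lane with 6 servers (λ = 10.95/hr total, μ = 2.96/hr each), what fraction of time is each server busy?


ρ = λ/(cμ) = 10.95/(6·2.96) = 10.95/17.76 = 0.6166

Final: 0.6166


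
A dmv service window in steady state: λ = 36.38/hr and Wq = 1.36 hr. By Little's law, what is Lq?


Lq = λWq = 36.38·1.36 = 49.4768

Final: 49.4768


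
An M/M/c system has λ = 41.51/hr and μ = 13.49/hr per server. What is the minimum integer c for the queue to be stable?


Stability requires cμ > λ ⇔ c > λ/μ.
λ/μ = 41.51/13.49 = 3.0771
Minimum integer c = ⌊3.0771⌋ + 1 = 4
Check: 4·13.49 = 53.96 > 41.51, while 3·13.49 = 40.47 ≤ 41.51

Final: 4 servers


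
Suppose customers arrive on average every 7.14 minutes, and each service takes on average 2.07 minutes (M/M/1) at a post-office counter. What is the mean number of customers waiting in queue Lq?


λ = 60/7.14 = 8.4034 /hr
μ = 60/2.07 = 28.9855 /hr
ρ = λ/μ = 8.4034/28.9855 = 0.2899
Lq = ρ²/(1−ρ) = 0.08405/0.7101 = 0.1184

Final: 0.1184


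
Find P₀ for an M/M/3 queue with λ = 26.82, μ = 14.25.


a = λ/μ = 26.82/14.25 = 1.8821; ρ = a/c = 0.6274
Σ_{k=0}^{2} a^k/k! (terms k=0..2) = 1.00000 + 1.88211 + 1.77116 = 4.65327
Tail: a^3/(3!(1−ρ)) = 6.66702/(6·0.3726) = 2.98195
P₀ = 1/(4.65327 + 2.98195) = 1/7.63522 = 0.130972

Final: 0.130972


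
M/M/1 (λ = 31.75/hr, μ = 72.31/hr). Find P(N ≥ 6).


ρ = 31.75/72.31 = 0.4391
P(N ≥ n) = ρ^n = 0.4391^6 = 0.007166

Final: 0.007166


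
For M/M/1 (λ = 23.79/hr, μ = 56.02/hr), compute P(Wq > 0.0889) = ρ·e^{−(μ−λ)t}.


ρ = 23.79/56.02 = 0.4247
P(Wq > t) = ρ·e^{−(μ−λ)t} = 0.4247·e^{−2.8652}
= 0.4247·0.056969 = 0.024193

Final: 0.024193


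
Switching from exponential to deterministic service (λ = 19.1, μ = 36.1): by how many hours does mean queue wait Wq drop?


ρ = 19.1/36.1 = 0.5291
Wq(M/M/1) = ρ/(μ−λ) = 0.5291/17.00 = 0.03112 hr
Wq(M/D/1) = ρ/(2(μ−λ)) = 0.01556 hr
Savings = 0.03112 − 0.01556 = 0.01556 hr

Final: 0.01556 hr


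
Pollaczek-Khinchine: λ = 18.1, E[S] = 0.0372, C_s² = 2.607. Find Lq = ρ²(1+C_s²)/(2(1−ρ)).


ρ = λ·E[S] = 18.1·0.0372 = 0.6733
Lq = ρ²(1+C_s²)/(2(1−ρ)) = 0.4534·(1+2.607)/(2·0.3267)
= 0.4534·3.6070/0.6534 = 2.50286

Final: 2.50286


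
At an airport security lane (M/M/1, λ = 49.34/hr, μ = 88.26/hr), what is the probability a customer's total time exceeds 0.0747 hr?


W ~ Exponential(μ−λ) for M/M/1.
μ − λ = 88.26 − 49.34 = 38.9200
P(W > t) = e^{−(μ−λ)t} = e^{−2.9073} = 0.054622

Final: 0.054622


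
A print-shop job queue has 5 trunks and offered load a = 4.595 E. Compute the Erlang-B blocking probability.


B(c,a) = (a^c/c!) / Σ_{k=0}^{c} a^k/k!
a^5/5! = 17.070504
Σ terms (k=0..5): 1.00000 + 4.59500 + 10.55701 + 16.16982 + 18.57509 + 17.07050 = 67.967426
B = 17.070504/67.967426 = 0.251157

Final: 0.251157


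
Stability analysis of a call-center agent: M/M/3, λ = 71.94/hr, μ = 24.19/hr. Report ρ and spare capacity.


Total capacity cμ = 3·24.19 = 72.57/hr
ρ = λ/(cμ) = 71.94/72.57 = 0.9913
Stable ⇔ ρ < 1: YES
Spare capacity = cμ − λ = 72.57 − 71.94 = 0.63/hr

Final: ρ = 0.9913; stable; margin = 0.63/hr


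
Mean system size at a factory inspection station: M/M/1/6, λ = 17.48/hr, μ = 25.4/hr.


ρ = 17.48/25.4 = 0.6882
L = ρ[1 − (K+1)ρ^K + Kρ^(K+1)] / [(1−ρ)(1−ρ^(K+1))]
Numerator: 0.6882·(1 − 7·0.106230 + 6·0.073106) = 0.478311
Denominator: (0.3118)·(0.926894) = 0.289016
L = 0.478311/0.289016 = 1.6550

Final: 1.6550


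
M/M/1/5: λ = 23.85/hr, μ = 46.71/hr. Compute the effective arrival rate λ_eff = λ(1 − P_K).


ρ = 0.5106; P_K = (1−ρ)ρ^5/(1−ρ^6) = 0.017291
λ_eff = λ(1 − P_K) = 23.85·(1 − 0.017291) = 23.85·0.982709 = 23.4376 /hr

Final: 23.4376 /hr


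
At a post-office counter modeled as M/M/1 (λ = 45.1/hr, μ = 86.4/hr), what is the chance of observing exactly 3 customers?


ρ = 45.1/86.4 = 0.5220
P_n = (1−ρ)·ρ^n = (1 − 0.5220)·0.5220^3 = 0.4780·0.142229 = 0.067987

Final: 0.067987


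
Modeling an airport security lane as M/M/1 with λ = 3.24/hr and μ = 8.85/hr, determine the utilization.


ρ = λ/μ = 3.24/8.85 = 0.3661

Final: 0.3661


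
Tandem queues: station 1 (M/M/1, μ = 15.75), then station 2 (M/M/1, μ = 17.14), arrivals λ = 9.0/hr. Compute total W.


Each node sees arrival rate λ = 9.0/hr (tandem ⇒ throughput preserved).
W₁ = 1/(μ₁−λ) = 1/(15.75−9.0) = 0.14815 hr
W₂ = 1/(μ₂−λ) = 1/(17.14−9.0) = 0.12285 hr
W_total = W₁ + W₂ = 0.14815 + 0.12285 = 0.27100 hr

Final: 0.27100 hr


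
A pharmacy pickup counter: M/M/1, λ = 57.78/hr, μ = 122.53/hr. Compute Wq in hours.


ρ = 57.78/122.53 = 0.4716
Wq = ρ/(μ−λ) = 0.4716/(122.53 − 57.78) = 0.4716/64.75 = 0.007283 hr

Final: 0.007283 hr


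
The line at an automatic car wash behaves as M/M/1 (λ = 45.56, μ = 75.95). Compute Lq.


ρ = 45.56/75.95 = 0.5999
Lq = ρ²/(1−ρ) = 0.3598/0.4001 = 0.8993

Final: 0.8993


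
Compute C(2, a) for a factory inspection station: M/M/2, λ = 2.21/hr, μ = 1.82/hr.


a = λ/μ = 1.2143; ρ = a/2 = 0.6071
P₀ = 0.244444 (from M/M/c formula)
C(c,a) = [a^c/(c!(1−ρ))]·P₀ = [1.47449/(2·0.3929)]·0.244444
= 1.87662·0.244444 = 0.458730

Final: 0.458730


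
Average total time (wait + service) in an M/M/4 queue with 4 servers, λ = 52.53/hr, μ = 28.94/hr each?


a = 1.8151; ρ = 0.4538; P₀ = 0.159051
Lq = P₀·a^c·ρ/(c!(1−ρ)²) = 0.10942
Wq = Lq/λ = 0.10942/52.53 = 0.002083 hr
W = Wq + 1/μ = 0.002083 + 0.03455 = 0.03664 hr

Final: 0.03664 hr


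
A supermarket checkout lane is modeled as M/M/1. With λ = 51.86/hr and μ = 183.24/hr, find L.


ρ = λ/μ = 51.86/183.24 = 0.2830
L = ρ/(1−ρ) = 0.2830/(1 − 0.2830) = 0.2830/0.7170 = 0.3947

Final: 0.3947


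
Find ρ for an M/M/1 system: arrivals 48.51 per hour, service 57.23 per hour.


ρ = λ/μ = 48.51/57.23 = 0.8476

Final: 0.8476


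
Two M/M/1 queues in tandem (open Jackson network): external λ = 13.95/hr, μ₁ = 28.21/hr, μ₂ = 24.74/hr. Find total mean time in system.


Each node sees arrival rate λ = 13.95/hr (tandem ⇒ throughput preserved).
W₁ = 1/(μ₁−λ) = 1/(28.21−13.95) = 0.07013 hr
W₂ = 1/(μ₂−λ) = 1/(24.74−13.95) = 0.09268 hr
W_total = W₁ + W₂ = 0.07013 + 0.09268 = 0.16280 hr

Final: 0.16280 hr


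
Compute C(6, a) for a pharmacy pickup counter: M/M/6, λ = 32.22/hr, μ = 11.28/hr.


a = λ/μ = 2.8564; ρ = a/6 = 0.4761
P₀ = 0.056760 (from M/M/c formula)
C(c,a) = [a^c/(c!(1−ρ))]·P₀ = [543.12353/(720·0.5239)]·0.056760
= 1.43975·0.056760 = 0.081721

Final: 0.081721


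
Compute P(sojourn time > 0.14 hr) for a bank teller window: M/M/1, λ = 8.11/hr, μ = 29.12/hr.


W ~ Exponential(μ−λ) for M/M/1.
μ − λ = 29.12 − 8.11 = 21.0100
P(W > t) = e^{−(μ−λ)t} = e^{−2.9414} = 0.052792

Final: 0.052792


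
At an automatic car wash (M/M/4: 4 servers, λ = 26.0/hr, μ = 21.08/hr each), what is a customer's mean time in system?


a = 1.2334; ρ = 0.3083; P₀ = 0.290177
Lq = P₀·a^c·ρ/(c!(1−ρ)²) = 0.01804
Wq = Lq/λ = 0.01804/26.0 = 0.0006937 hr
W = Wq + 1/μ = 0.0006937 + 0.04744 = 0.04813 hr

Final: 0.04813 hr


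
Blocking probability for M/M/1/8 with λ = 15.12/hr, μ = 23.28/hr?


ρ = λ/μ = 15.12/23.28 = 0.6495
P_K = (1−ρ)ρ^K/(1−ρ^(K+1)) = (0.3505·0.031663)/(1 − 0.020565)
= 0.011098/0.979435 = 0.011331

Final: 0.011331


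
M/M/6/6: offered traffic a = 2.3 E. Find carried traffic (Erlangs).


B(6,2.3) = 0.020809 (Erlang-B)
Carried load = a(1 − B) = 2.3·(1 − 0.020809) = 2.3·0.979191 = 2.2521 E

Final: 2.2521 Erlangs


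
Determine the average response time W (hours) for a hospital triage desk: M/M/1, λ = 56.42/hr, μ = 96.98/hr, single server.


W = 1/(μ−λ) = 1/(96.98 − 56.42) = 1/40.56 = 0.02465 hr

Final: 0.02465 hr


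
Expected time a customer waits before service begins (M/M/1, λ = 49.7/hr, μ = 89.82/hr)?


ρ = 49.7/89.82 = 0.5533
Wq = ρ/(μ−λ) = 0.5533/(89.82 − 49.7) = 0.5533/40.12 = 0.01379 hr

Final: 0.01379 hr


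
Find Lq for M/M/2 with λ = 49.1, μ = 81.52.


a = λ/μ = 0.6023; ρ = a/2 = 0.3012
P₀ = 0.537098
Lq = P₀·a^c·ρ / (c!·(1−ρ)²) = 0.537098·0.36277·0.3012/(2·0.48839)
= 0.06007

Final: 0.06007


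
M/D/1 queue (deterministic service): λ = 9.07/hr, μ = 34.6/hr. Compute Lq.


ρ = 9.07/34.6 = 0.2621
M/D/1: Lq = ρ²/(2(1−ρ)) = 0.06872/(2·0.7379) = 0.04656

Final: 0.04656


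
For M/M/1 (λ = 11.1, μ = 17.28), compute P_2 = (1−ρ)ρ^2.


ρ = 11.1/17.28 = 0.6424
P_n = (1−ρ)·ρ^n = (1 − 0.6424)·0.6424^2 = 0.3576·0.412628 = 0.147572

Final: 0.147572


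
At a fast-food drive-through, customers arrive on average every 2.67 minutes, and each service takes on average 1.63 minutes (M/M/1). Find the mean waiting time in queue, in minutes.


λ = 60/2.67 = 22.4719 /hr
μ = 60/1.63 = 36.8098 /hr
ρ = λ/μ = 22.4719/36.8098 = 0.6105
Wq = ρ/(μ−λ) = 0.6105/(36.8098−22.4719) = 0.04258 hr
In minutes: 0.04258·60 = 2.555 min

Final: 2.555 min


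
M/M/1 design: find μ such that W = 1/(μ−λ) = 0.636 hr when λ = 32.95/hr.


W = 1/(μ−λ) ⇒ μ − λ = 1/W = 1/0.636 = 1.5723
μ = λ + 1/W = 32.95 + 1.5723 = 34.5223 per hr

Final: 34.5223 /hr


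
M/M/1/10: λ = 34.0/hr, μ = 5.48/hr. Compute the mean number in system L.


ρ = 34.0/5.48 = 6.2044
L = ρ[1 − (K+1)ρ^K + Kρ^(K+1)] / [(1−ρ)(1−ρ^(K+1))]
Numerator: 6.2044·(1 − 11·84524689.794170 + 10·524423257.847039) = 26768553598.352859
Denominator: (-5.2044)·(-524423256.847039) = 2729297679.795172
L = 26768553598.352859/2729297679.795172 = 9.8079

Final: 9.8079


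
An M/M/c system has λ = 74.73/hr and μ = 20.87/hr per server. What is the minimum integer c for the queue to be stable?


Stability requires cμ > λ ⇔ c > λ/μ.
λ/μ = 74.73/20.87 = 3.5807
Minimum integer c = ⌊3.5807⌋ + 1 = 4
Check: 4·20.87 = 83.48 > 74.73, while 3·20.87 = 62.61 ≤ 74.73

Final: 4 servers


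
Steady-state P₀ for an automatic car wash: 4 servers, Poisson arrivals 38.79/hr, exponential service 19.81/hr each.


a = λ/μ = 38.79/19.81 = 1.9581; ρ = a/c = 0.4895
Σ_{k=0}^{3} a^k/k! (terms k=0..3) = 1.00000 + 1.95810 + 1.91708 + 1.25128 = 6.12646
Tail: a^4/(4!(1−ρ)) = 14.70081/(24·0.5105) = 1.19993
P₀ = 1/(6.12646 + 1.19993) = 1/7.32639 = 0.136493

Final: 0.136493


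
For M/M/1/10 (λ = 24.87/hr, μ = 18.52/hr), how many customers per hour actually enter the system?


ρ = 1.3429; P_K = (1−ρ)ρ^10/(1−ρ^11) = 0.265703
λ_eff = λ(1 − P_K) = 24.87·(1 − 0.265703) = 24.87·0.734297 = 18.2620 /hr

Final: 18.2620 /hr


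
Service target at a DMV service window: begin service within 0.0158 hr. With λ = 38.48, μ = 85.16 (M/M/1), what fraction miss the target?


ρ = 38.48/85.16 = 0.4519
P(Wq > t) = ρ·e^{−(μ−λ)t} = 0.4519·e^{−0.7375}
= 0.4519·0.478287 = 0.216117

Final: 0.216117


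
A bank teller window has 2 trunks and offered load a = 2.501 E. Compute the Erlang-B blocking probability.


B(c,a) = (a^c/c!) / Σ_{k=0}^{c} a^k/k!
a^2/2! = 3.127500
Σ terms (k=0..2): 1.00000 + 2.50100 + 3.12750 = 6.628500
B = 3.127500/6.628500 = 0.471826

Final: 0.471826


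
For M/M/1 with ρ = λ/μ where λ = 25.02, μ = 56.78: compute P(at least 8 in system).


ρ = 25.02/56.78 = 0.4406
P(N ≥ n) = ρ^n = 0.4406^8 = 0.001421

Final: 0.001421


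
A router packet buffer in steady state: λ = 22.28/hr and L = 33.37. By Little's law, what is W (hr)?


W = L/λ = 33.37/22.28 = 1.4978 hr

Final: 1.4978 hr


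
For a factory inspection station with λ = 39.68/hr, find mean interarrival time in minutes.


Mean interarrival time = 1/λ = 1/39.68 hour = 0.02520 hour
In minutes: 0.02520 × 60 = 1.5121 min

Final: 1.5121 min


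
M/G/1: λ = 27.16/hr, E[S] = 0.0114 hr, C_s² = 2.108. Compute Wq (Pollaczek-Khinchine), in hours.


ρ = λ·E[S] = 27.16·0.0114 = 0.3096
E[S²] = E[S]²(1+C_s²) = 0.0114²·(1+2.108) = 0.0004039
Wq = λ·E[S²]/(2(1−ρ)) = 27.16·0.0004039/(2·0.6904) = 0.007945 hr

Final: 0.007945 hr


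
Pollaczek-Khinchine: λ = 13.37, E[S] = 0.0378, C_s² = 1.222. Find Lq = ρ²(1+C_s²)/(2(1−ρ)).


ρ = λ·E[S] = 13.37·0.0378 = 0.5054
Lq = ρ²(1+C_s²)/(2(1−ρ)) = 0.2554·(1+1.222)/(2·0.4946)
= 0.2554·2.2220/0.9892 = 0.57371

Final: 0.57371


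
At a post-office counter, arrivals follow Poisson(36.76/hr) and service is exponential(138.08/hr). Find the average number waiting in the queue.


ρ = 36.76/138.08 = 0.2662
Lq = ρ²/(1−ρ) = 0.07087/0.7338 = 0.09659

Final: 0.09659


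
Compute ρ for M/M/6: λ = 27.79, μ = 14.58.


ρ = λ/(cμ) = 27.79/(6·14.58) = 27.79/87.48 = 0.3177

Final: 0.3177


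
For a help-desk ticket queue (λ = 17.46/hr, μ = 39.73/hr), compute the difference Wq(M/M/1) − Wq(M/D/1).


ρ = 17.46/39.73 = 0.4395
Wq(M/M/1) = ρ/(μ−λ) = 0.4395/22.27 = 0.01973 hr
Wq(M/D/1) = ρ/(2(μ−λ)) = 0.009867 hr
Savings = 0.01973 − 0.009867 = 0.009867 hr

Final: 0.009867 hr


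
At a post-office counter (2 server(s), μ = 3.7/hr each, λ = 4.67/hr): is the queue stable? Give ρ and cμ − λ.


Total capacity cμ = 2·3.7 = 7.40/hr
ρ = λ/(cμ) = 4.67/7.40 = 0.6311
Stable ⇔ ρ < 1: YES
Spare capacity = cμ − λ = 7.40 − 4.67 = 2.73/hr

Final: ρ = 0.6311; stable; margin = 2.73/hr


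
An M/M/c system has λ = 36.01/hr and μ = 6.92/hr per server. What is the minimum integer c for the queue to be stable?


Stability requires cμ > λ ⇔ c > λ/μ.
λ/μ = 36.01/6.92 = 5.2038
Minimum integer c = ⌊5.2038⌋ + 1 = 6
Check: 6·6.92 = 41.52 > 36.01, while 5·6.92 = 34.60 ≤ 36.01

Final: 6 servers


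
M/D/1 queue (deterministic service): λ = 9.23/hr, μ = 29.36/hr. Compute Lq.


ρ = 9.23/29.36 = 0.3144
M/D/1: Lq = ρ²/(2(1−ρ)) = 0.09883/(2·0.6856) = 0.07207

Final: 0.07207


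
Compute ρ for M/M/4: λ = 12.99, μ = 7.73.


ρ = λ/(cμ) = 12.99/(4·7.73) = 12.99/30.92 = 0.4201

Final: 0.4201


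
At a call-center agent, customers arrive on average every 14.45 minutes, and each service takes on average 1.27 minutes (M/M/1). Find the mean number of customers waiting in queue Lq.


λ = 60/14.45 = 4.1522 /hr
μ = 60/1.27 = 47.2441 /hr
ρ = λ/μ = 4.1522/47.2441 = 0.08789
Lq = ρ²/(1−ρ) = 0.007725/0.9121 = 0.008469

Final: 0.008469


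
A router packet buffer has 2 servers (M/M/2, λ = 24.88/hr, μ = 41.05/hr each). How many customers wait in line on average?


a = λ/μ = 0.6061; ρ = a/2 = 0.3030
P₀ = 0.534866
Lq = P₀·a^c·ρ / (c!·(1−ρ)²) = 0.534866·0.36735·0.3030/(2·0.48575)
= 0.06129

Final: 0.06129


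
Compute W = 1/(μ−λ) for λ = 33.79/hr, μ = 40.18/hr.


W = 1/(μ−λ) = 1/(40.18 − 33.79) = 1/6.39 = 0.1565 hr

Final: 0.1565 hr


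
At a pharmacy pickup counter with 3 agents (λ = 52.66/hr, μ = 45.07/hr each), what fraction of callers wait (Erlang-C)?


a = λ/μ = 1.1684; ρ = a/3 = 0.3895
P₀ = 0.304282 (from M/M/c formula)
C(c,a) = [a^c/(c!(1−ρ))]·P₀ = [1.59507/(6·0.6105)]·0.304282
= 0.43543·0.304282 = 0.132494

Final: 0.132494


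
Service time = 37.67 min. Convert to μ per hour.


μ = 1/(service time) in consistent units.
1 hour = 60 min, so μ = 60/37.67 = 1.5928 per hour

Final: 1.5928 /hr


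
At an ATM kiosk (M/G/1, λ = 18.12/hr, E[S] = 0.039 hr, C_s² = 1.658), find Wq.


ρ = λ·E[S] = 18.12·0.039 = 0.7067
E[S²] = E[S]²(1+C_s²) = 0.039²·(1+1.658) = 0.004043
Wq = λ·E[S²]/(2(1−ρ)) = 18.12·0.004043/(2·0.2933) = 0.12487 hr

Final: 0.12487 hr


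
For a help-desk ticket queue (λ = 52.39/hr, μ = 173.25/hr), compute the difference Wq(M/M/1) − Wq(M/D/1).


ρ = 52.39/173.25 = 0.3024
Wq(M/M/1) = ρ/(μ−λ) = 0.3024/120.86 = 0.002502 hr
Wq(M/D/1) = ρ/(2(μ−λ)) = 0.001251 hr
Savings = 0.002502 − 0.001251 = 0.001251 hr

Final: 0.001251 hr


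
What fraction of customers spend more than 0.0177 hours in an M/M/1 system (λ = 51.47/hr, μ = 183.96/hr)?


W ~ Exponential(μ−λ) for M/M/1.
μ − λ = 183.96 − 51.47 = 132.4900
P(W > t) = e^{−(μ−λ)t} = e^{−2.3451} = 0.095840

Final: 0.095840


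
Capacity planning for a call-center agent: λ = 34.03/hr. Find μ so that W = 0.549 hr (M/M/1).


W = 1/(μ−λ) ⇒ μ − λ = 1/W = 1/0.549 = 1.8215
μ = λ + 1/W = 34.03 + 1.8215 = 35.8515 per hr

Final: 35.8515 /hr


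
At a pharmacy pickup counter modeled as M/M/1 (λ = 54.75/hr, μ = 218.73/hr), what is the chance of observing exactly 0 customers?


ρ = 54.75/218.73 = 0.2503
P_n = (1−ρ)·ρ^n = (1 − 0.2503)·0.2503^0 = 0.7497·1.000000 = 0.749691

Final: 0.749691


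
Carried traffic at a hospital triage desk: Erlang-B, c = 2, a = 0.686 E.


B(2,0.686) = 0.122468 (Erlang-B)
Carried load = a(1 − B) = 0.686·(1 − 0.122468) = 0.686·0.877532 = 0.6020 E

Final: 0.6020 Erlangs


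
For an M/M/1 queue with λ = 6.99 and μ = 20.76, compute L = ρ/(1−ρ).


ρ = λ/μ = 6.99/20.76 = 0.3367
L = ρ/(1−ρ) = 0.3367/(1 − 0.3367) = 0.3367/0.6633 = 0.5076

Final: 0.5076


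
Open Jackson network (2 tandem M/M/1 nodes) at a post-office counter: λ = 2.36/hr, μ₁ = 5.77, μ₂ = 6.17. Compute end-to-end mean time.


Each node sees arrival rate λ = 2.36/hr (tandem ⇒ throughput preserved).
W₁ = 1/(μ₁−λ) = 1/(5.77−2.36) = 0.29326 hr
W₂ = 1/(μ₂−λ) = 1/(6.17−2.36) = 0.26247 hr
W_total = W₁ + W₂ = 0.29326 + 0.26247 = 0.55572 hr

Final: 0.55572 hr


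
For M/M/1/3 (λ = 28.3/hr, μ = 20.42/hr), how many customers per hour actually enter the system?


ρ = 1.3859; P_K = (1−ρ)ρ^3/(1−ρ^4) = 0.381990
λ_eff = λ(1 − P_K) = 28.3·(1 − 0.381990) = 28.3·0.618010 = 17.4897 /hr

Final: 17.4897 /hr


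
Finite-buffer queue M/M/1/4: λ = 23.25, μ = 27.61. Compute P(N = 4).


ρ = λ/μ = 23.25/27.61 = 0.8421
P_K = (1−ρ)ρ^K/(1−ρ^(K+1)) = (0.1579·0.502836)/(1 − 0.423431)
= 0.079405/0.576569 = 0.137719

Final: 0.137719


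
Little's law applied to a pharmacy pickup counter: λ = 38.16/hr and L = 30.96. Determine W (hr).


W = L/λ = 30.96/38.16 = 0.8113 hr

Final: 0.8113 hr


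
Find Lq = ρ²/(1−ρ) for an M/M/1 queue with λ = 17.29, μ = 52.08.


ρ = 17.29/52.08 = 0.3320
Lq = ρ²/(1−ρ) = 0.1102/0.6680 = 0.1650

Final: 0.1650


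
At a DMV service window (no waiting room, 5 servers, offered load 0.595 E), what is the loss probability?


B(c,a) = (a^c/c!) / Σ_{k=0}^{c} a^k/k!
a^5/5! = 0.0006214
Σ terms (k=0..5): 1.00000 + 0.59500 + 0.17701 + 0.03511 + 0.005222 + 0.0006214 = 1.812964
B = 0.0006214/1.812964 = 0.0003428

Final: 0.0003428


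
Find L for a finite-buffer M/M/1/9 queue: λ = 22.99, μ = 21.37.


ρ = 22.99/21.37 = 1.0758
L = ρ[1 − (K+1)ρ^K + Kρ^(K+1)] / [(1−ρ)(1−ρ^(K+1))]
Numerator: 1.0758·(1 − 10·1.930234 + 9·2.076560) = 0.416011
Denominator: (-0.07581)·(-1.076560) = 0.081611
L = 0.416011/0.081611 = 5.0975

Final: 5.0975


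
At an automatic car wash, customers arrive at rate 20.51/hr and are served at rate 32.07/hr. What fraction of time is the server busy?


ρ = λ/μ = 20.51/32.07 = 0.6395

Final: 0.6395


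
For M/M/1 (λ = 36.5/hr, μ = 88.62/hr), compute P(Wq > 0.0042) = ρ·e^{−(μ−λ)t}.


ρ = 36.5/88.62 = 0.4119
P(Wq > t) = ρ·e^{−(μ−λ)t} = 0.4119·e^{−0.2189}
= 0.4119·0.803399 = 0.330897

Final: 0.330897


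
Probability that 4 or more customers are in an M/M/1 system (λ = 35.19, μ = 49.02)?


ρ = 35.19/49.02 = 0.7179
P(N ≥ n) = ρ^n = 0.7179^4 = 0.265573

Final: 0.265573


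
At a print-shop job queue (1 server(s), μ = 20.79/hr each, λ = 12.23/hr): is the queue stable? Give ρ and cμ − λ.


Total capacity cμ = 1·20.79 = 20.79/hr
ρ = λ/(cμ) = 12.23/20.79 = 0.5883
Stable ⇔ ρ < 1: YES
Spare capacity = cμ − λ = 20.79 − 12.23 = 8.56/hr

Final: ρ = 0.5883; stable; margin = 8.56/hr


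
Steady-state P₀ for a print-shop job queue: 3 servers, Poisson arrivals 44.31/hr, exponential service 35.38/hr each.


a = λ/μ = 44.31/35.38 = 1.2524; ρ = a/c = 0.4175
Σ_{k=0}^{2} a^k/k! (terms k=0..2) = 1.00000 + 1.25240 + 0.78426 = 3.03666
Tail: a^3/(3!(1−ρ)) = 1.96441/(6·0.5825) = 0.56203
P₀ = 1/(3.03666 + 0.56203) = 1/3.59869 = 0.277879

Final: 0.277879


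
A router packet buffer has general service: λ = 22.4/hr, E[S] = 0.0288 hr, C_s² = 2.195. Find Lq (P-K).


ρ = λ·E[S] = 22.4·0.0288 = 0.6451
Lq = ρ²(1+C_s²)/(2(1−ρ)) = 0.4162·(1+2.195)/(2·0.3549)
= 0.4162·3.1950/0.7098 = 1.87344

Final: 1.87344


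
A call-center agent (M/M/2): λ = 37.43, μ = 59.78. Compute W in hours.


a = 0.6261; ρ = 0.3131; P₀ = 0.523154
Lq = P₀·a^c·ρ/(c!(1−ρ)²) = 0.06803
Wq = Lq/λ = 0.06803/37.43 = 0.001818 hr
W = Wq + 1/μ = 0.001818 + 0.01673 = 0.01855 hr

Final: 0.01855 hr


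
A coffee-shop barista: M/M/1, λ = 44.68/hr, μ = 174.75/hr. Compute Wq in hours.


ρ = 44.68/174.75 = 0.2557
Wq = ρ/(μ−λ) = 0.2557/(174.75 − 44.68) = 0.2557/130.07 = 0.001966 hr

Final: 0.001966 hr


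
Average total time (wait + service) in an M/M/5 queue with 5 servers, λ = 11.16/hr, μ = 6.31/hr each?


a = 1.7686; ρ = 0.3537; P₀ = 0.169909
Lq = P₀·a^c·ρ/(c!(1−ρ)²) = 0.02075
Wq = Lq/λ = 0.02075/11.16 = 0.001859 hr
W = Wq + 1/μ = 0.001859 + 0.15848 = 0.16034 hr

Final: 0.16034 hr


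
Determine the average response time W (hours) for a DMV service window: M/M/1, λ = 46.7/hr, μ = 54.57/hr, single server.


W = 1/(μ−λ) = 1/(54.57 − 46.7) = 1/7.87 = 0.1271 hr

Final: 0.1271 hr


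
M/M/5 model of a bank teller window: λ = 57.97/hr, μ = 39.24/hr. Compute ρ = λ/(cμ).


ρ = λ/(cμ) = 57.97/(5·39.24) = 57.97/196.20 = 0.2955

Final: 0.2955


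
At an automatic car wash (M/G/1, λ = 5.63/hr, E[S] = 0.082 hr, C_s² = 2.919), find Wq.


ρ = λ·E[S] = 5.63·0.082 = 0.4617
E[S²] = E[S]²(1+C_s²) = 0.082²·(1+2.919) = 0.026351
Wq = λ·E[S²]/(2(1−ρ)) = 5.63·0.026351/(2·0.5383) = 0.13779 hr

Final: 0.13779 hr


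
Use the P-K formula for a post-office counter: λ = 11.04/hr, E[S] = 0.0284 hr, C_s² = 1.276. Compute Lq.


ρ = λ·E[S] = 11.04·0.0284 = 0.3135
Lq = ρ²(1+C_s²)/(2(1−ρ)) = 0.09830·(1+1.276)/(2·0.6865)
= 0.09830·2.2760/1.3729 = 0.16297

Final: 0.16297


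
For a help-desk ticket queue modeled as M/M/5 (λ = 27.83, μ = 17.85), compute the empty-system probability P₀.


a = λ/μ = 27.83/17.85 = 1.5591; ρ = a/c = 0.3118
Σ_{k=0}^{4} a^k/k! (terms k=0..4) = 1.00000 + 1.55910 + 1.21540 + 0.63165 + 0.24620 = 4.65235
Tail: a^5/(5!(1−ρ)) = 9.21245/(120·0.6882) = 0.11156
P₀ = 1/(4.65235 + 0.11156) = 1/4.76391 = 0.209912

Final: 0.209912


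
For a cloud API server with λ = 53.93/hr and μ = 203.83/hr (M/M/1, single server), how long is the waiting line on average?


ρ = 53.93/203.83 = 0.2646
Lq = ρ²/(1−ρ) = 0.07000/0.7354 = 0.09519

Final: 0.09519


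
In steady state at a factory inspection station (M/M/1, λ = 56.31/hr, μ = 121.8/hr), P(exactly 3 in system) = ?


ρ = 56.31/121.8 = 0.4623
P_n = (1−ρ)·ρ^n = (1 − 0.4623)·0.4623^3 = 0.5377·0.098813 = 0.053130

Final: 0.053130


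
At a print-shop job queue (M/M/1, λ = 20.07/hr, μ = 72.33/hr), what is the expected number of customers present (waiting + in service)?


ρ = λ/μ = 20.07/72.33 = 0.2775
L = ρ/(1−ρ) = 0.2775/(1 − 0.2775) = 0.2775/0.7225 = 0.3840

Final: 0.3840


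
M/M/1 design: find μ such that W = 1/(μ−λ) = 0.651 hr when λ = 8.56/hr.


W = 1/(μ−λ) ⇒ μ − λ = 1/W = 1/0.651 = 1.5361
μ = λ + 1/W = 8.56 + 1.5361 = 10.0961 per hr

Final: 10.0961 /hr


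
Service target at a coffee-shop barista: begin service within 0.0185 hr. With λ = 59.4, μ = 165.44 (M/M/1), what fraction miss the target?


ρ = 59.4/165.44 = 0.3590
P(Wq > t) = ρ·e^{−(μ−λ)t} = 0.3590·e^{−1.9617}
= 0.3590·0.140614 = 0.050486

Final: 0.050486


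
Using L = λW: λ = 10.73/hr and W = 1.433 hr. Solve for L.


L = λW = 10.73·1.433 = 15.3761

Final: 15.3761


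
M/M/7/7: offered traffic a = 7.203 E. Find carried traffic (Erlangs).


B(7,7.203) = 0.261344 (Erlang-B)
Carried load = a(1 − B) = 7.203·(1 − 0.261344) = 7.203·0.738656 = 5.3205 E

Final: 5.3205 Erlangs


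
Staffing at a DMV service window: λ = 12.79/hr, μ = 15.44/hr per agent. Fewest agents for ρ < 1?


Stability requires cμ > λ ⇔ c > λ/μ.
λ/μ = 12.79/15.44 = 0.8284
Minimum integer c = ⌊0.8284⌋ + 1 = 1
Check: 1·15.44 = 15.44 > 12.79, while 0·15.44 = 0.00 ≤ 12.79

Final: 1 servers


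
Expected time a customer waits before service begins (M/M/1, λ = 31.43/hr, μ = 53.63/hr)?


ρ = 31.43/53.63 = 0.5861
Wq = ρ/(μ−λ) = 0.5861/(53.63 − 31.43) = 0.5861/22.20 = 0.02640 hr

Final: 0.02640 hr


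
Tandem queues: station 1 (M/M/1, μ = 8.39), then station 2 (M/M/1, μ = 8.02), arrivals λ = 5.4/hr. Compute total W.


Each node sees arrival rate λ = 5.4/hr (tandem ⇒ throughput preserved).
W₁ = 1/(μ₁−λ) = 1/(8.39−5.4) = 0.33445 hr
W₂ = 1/(μ₂−λ) = 1/(8.02−5.4) = 0.38168 hr
W_total = W₁ + W₂ = 0.33445 + 0.38168 = 0.71613 hr

Final: 0.71613 hr


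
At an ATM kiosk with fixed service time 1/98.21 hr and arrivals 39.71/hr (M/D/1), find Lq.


ρ = 39.71/98.21 = 0.4043
M/D/1: Lq = ρ²/(2(1−ρ)) = 0.1635/(2·0.5957) = 0.13723

Final: 0.13723


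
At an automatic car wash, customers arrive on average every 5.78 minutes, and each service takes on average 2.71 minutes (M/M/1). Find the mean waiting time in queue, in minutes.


λ = 60/5.78 = 10.3806 /hr
μ = 60/2.71 = 22.1402 /hr
ρ = λ/μ = 10.3806/22.1402 = 0.4689
Wq = ρ/(μ−λ) = 0.4689/(22.1402−10.3806) = 0.03987 hr
In minutes: 0.03987·60 = 2.392 min

Final: 2.392 min


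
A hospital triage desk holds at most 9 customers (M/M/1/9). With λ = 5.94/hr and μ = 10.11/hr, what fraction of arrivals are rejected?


ρ = λ/μ = 5.94/10.11 = 0.5875
P_K = (1−ρ)ρ^K/(1−ρ^(K+1)) = (0.4125·0.008343)/(1 − 0.004902)
= 0.003441/0.995098 = 0.003458

Final: 0.003458


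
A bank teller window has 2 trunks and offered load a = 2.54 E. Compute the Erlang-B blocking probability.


B(c,a) = (a^c/c!) / Σ_{k=0}^{c} a^k/k!
a^2/2! = 3.225800
Σ terms (k=0..2): 1.00000 + 2.54000 + 3.22580 = 6.765800
B = 3.225800/6.765800 = 0.476780

Final: 0.476780


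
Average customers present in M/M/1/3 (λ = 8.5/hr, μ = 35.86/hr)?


ρ = 8.5/35.86 = 0.2370
L = ρ[1 − (K+1)ρ^K + Kρ^(K+1)] / [(1−ρ)(1−ρ^(K+1))]
Numerator: 0.2370·(1 − 4·0.013318 + 3·0.003157) = 0.226651
Denominator: (0.7630)·(0.996843) = 0.760559
L = 0.226651/0.760559 = 0.2980

Final: 0.2980


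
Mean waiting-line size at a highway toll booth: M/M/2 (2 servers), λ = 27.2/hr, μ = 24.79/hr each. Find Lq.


a = λ/μ = 1.0972; ρ = a/2 = 0.5486
P₀ = 0.291482
Lq = P₀·a^c·ρ / (c!·(1−ρ)²) = 0.291482·1.20388·0.5486/(2·0.20375)
= 0.47241

Final: 0.47241


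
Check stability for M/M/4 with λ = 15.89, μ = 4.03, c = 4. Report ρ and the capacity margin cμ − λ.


Total capacity cμ = 4·4.03 = 16.12/hr
ρ = λ/(cμ) = 15.89/16.12 = 0.9857
Stable ⇔ ρ < 1: YES
Spare capacity = cμ − λ = 16.12 − 15.89 = 0.23/hr

Final: ρ = 0.9857; stable; margin = 0.23/hr


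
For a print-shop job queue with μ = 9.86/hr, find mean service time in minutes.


Mean service time = 1/μ = 1/9.86 hour = 0.10142 hour
In minutes: 0.10142 × 60 = 6.0852 min

Final: 6.0852 min


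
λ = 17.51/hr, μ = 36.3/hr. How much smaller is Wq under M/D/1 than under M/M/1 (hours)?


ρ = 17.51/36.3 = 0.4824
Wq(M/M/1) = ρ/(μ−λ) = 0.4824/18.79 = 0.02567 hr
Wq(M/D/1) = ρ/(2(μ−λ)) = 0.01284 hr
Savings = 0.02567 − 0.01284 = 0.01284 hr

Final: 0.01284 hr


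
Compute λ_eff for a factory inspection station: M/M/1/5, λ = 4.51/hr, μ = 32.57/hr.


ρ = 0.1385; P_K = (1−ρ)ρ^5/(1−ρ^6) = 0.00004386
λ_eff = λ(1 − P_K) = 4.51·(1 − 0.00004386) = 4.51·0.999956 = 4.5098 /hr

Final: 4.5098 /hr


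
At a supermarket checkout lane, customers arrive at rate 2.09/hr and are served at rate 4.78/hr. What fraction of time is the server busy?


ρ = λ/μ = 2.09/4.78 = 0.4372

Final: 0.4372


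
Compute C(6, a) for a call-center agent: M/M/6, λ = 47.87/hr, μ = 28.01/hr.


a = λ/μ = 1.7090; ρ = a/6 = 0.2848
P₀ = 0.180939 (from M/M/c formula)
C(c,a) = [a^c/(c!(1−ρ))]·P₀ = [24.91735/(720·0.7152)]·0.180939
= 0.04839·0.180939 = 0.008756

Final: 0.008756


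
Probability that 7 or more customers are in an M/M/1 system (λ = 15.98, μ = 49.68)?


ρ = 15.98/49.68 = 0.3217
P(N ≥ n) = ρ^n = 0.3217^7 = 0.0003563

Final: 0.0003563


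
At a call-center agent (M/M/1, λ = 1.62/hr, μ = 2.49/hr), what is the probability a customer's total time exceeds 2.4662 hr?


W ~ Exponential(μ−λ) for M/M/1.
μ − λ = 2.49 − 1.62 = 0.8700
P(W > t) = e^{−(μ−λ)t} = e^{−2.1456} = 0.116999

Final: 0.116999


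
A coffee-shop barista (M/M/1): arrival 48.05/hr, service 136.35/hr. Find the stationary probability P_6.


ρ = 48.05/136.35 = 0.3524
P_n = (1−ρ)·ρ^n = (1 − 0.3524)·0.3524^6 = 0.6476·0.001915 = 0.001240

Final: 0.001240


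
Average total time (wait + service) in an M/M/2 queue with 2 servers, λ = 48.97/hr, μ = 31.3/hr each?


a = 1.5645; ρ = 0.7823; P₀ = 0.122165
Lq = P₀·a^c·ρ/(c!(1−ρ)²) = 2.46719
Wq = Lq/λ = 2.46719/48.97 = 0.05038 hr
W = Wq + 1/μ = 0.05038 + 0.03195 = 0.08233 hr

Final: 0.08233 hr


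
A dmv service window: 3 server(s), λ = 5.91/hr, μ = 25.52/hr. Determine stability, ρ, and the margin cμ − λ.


Total capacity cμ = 3·25.52 = 76.56/hr
ρ = λ/(cμ) = 5.91/76.56 = 0.07719
Stable ⇔ ρ < 1: YES
Spare capacity = cμ − λ = 76.56 − 5.91 = 70.65/hr

Final: ρ = 0.07719; stable; margin = 70.65/hr


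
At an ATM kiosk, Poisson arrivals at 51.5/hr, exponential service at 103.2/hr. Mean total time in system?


W = 1/(μ−λ) = 1/(103.2 − 51.5) = 1/51.70 = 0.01934 hr

Final: 0.01934 hr


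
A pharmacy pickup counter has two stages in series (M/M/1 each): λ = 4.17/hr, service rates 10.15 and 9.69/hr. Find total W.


Each node sees arrival rate λ = 4.17/hr (tandem ⇒ throughput preserved).
W₁ = 1/(μ₁−λ) = 1/(10.15−4.17) = 0.16722 hr
W₂ = 1/(μ₂−λ) = 1/(9.69−4.17) = 0.18116 hr
W_total = W₁ + W₂ = 0.16722 + 0.18116 = 0.34838 hr

Final: 0.34838 hr


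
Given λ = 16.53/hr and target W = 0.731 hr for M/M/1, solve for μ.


W = 1/(μ−λ) ⇒ μ − λ = 1/W = 1/0.731 = 1.3680
μ = λ + 1/W = 16.53 + 1.3680 = 17.8980 per hr

Final: 17.8980 /hr


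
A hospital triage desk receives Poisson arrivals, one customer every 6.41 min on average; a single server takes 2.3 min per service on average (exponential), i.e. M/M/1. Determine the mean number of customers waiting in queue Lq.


λ = 60/6.41 = 9.3604 /hr
μ = 60/2.3 = 26.0870 /hr
ρ = λ/μ = 9.3604/26.0870 = 0.3588
Lq = ρ²/(1−ρ) = 0.1287/0.6412 = 0.2008

Final: 0.2008
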